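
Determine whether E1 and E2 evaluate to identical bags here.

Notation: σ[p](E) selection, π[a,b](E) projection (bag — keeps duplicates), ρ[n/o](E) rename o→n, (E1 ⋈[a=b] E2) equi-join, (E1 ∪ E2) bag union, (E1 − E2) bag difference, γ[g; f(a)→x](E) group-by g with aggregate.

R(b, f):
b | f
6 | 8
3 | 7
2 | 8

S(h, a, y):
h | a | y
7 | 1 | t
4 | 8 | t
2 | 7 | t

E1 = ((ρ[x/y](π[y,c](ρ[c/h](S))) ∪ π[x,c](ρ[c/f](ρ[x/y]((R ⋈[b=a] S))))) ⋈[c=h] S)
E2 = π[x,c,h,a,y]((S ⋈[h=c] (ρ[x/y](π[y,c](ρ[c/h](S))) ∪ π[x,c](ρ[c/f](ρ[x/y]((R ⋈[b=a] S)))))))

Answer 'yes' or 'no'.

E1 per-node cardinality:
  S → 3
  ρ[c/h](S) → 3
  π[y,c](ρ[c/h](S)) → 3
  ρ[x/y](π[y,c](ρ[c/h](S))) → 3
  R → 3
  S → 3
  (R ⋈[b=a] S) → 0
  ρ[x/y]((R ⋈[b=a] S)) → 0
  ρ[c/f](ρ[x/y]((R ⋈[b=a] S))) → 0
  π[x,c](ρ[c/f](ρ[x/y]((R ⋈[b=a] S)))) → 0
  (ρ[x/y](π[y,c](ρ[c/h](S))) ∪ π[x,c](ρ[c/f](ρ[x/y]((R ⋈[b=a] S))))) → 3
  S → 3
  ((ρ[x/y](π[y,c](ρ[c/h](S))) ∪ π[x,c](ρ[c/f](ρ[x/y]((R ⋈[b=a] S))))) ⋈[c=h] S) → 3
E2 per-node cardinality:
  S → 3
  S → 3
  ρ[c/h](S) → 3
  π[y,c](ρ[c/h](S)) → 3
  ρ[x/y](π[y,c](ρ[c/h](S))) → 3
  R → 3
  S → 3
  (R ⋈[b=a] S) → 0
  ρ[x/y]((R ⋈[b=a] S)) → 0
  ρ[c/f](ρ[x/y]((R ⋈[b=a] S))) → 0
  π[x,c](ρ[c/f](ρ[x/y]((R ⋈[b=a] S)))) → 0
  (ρ[x/y](π[y,c](ρ[c/h](S))) ∪ π[x,c](ρ[c/f](ρ[x/y]((R ⋈[b=a] S))))) → 3
  (S ⋈[h=c] (ρ[x/y](π[y,c](ρ[c/h](S))) ∪ π[x,c](ρ[c/f](ρ[x/y]((R ⋈[b=a] S)))))) → 3
  π[x,c,h,a,y]((S ⋈[h=c] (ρ[x/y](π[y,c](ρ[c/h](S))) ∪ π[x,c](ρ[c/f](ρ[x/y]((R ⋈[b=a] S))))))) → 3

E1 and E2 produce the same multiset:
x | c | h | a | y
t | 2 | 2 | 7 | t
t | 4 | 4 | 8 | t
t | 7 | 7 | 1 | t

yes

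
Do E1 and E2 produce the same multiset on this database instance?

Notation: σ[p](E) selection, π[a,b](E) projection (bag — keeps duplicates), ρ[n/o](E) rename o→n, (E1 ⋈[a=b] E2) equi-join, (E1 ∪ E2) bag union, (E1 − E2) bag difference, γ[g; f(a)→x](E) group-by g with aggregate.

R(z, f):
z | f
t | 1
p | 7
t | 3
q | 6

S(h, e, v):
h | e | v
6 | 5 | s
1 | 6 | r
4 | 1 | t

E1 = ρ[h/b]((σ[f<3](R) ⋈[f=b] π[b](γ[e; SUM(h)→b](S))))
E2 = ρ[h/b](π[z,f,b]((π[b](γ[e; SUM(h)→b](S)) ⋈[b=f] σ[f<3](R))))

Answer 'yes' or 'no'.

E1 row counts bottom-up:
  R → 4
  σ[f<3](R) → 1
  S → 3
  γ[e; SUM(h)→b](S) → 3
  π[b](γ[e; SUM(h)→b](S)) → 3
  (σ[f<3](R) ⋈[f=b] π[b](γ[e; SUM(h)→b](S))) → 1
  ρ[h/b]((σ[f<3](R) ⋈[f=b] π[b](γ[e; SUM(h)→b](S)))) → 1
E2 row counts bottom-up:
  S → 3
  γ[e; SUM(h)→b](S) → 3
  π[b](γ[e; SUM(h)→b](S)) → 3
  R → 4
  σ[f<3](R) → 1
  (π[b](γ[e; SUM(h)→b](S)) ⋈[b=f] σ[f<3](R)) → 1
  π[z,f,b]((π[b](γ[e; SUM(h)→b](S)) ⋈[b=f] σ[f<3](R))) → 1
  ρ[h/b](π[z,f,b]((π[b](γ[e; SUM(h)→b](S)) ⋈[b=f] σ[f<3](R)))) → 1

E1 and E2 produce the same multiset:
z | f | h
t | 1 | 1

yes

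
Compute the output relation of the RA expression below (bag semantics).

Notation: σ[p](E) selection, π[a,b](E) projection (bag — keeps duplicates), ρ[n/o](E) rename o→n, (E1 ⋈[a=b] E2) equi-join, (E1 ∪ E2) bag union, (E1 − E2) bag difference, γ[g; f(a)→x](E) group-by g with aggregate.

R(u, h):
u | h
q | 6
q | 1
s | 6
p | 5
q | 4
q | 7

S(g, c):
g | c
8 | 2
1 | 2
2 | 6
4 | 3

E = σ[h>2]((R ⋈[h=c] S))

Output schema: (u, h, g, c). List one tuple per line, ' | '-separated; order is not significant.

Stepwise |·|:
  R → 6
  S → 4
  (R ⋈[h=c] S) → 2
  σ[h>2]((R ⋈[h=c] S)) → 2

== RESULT ==
u | h | g | c
q | 6 | 2 | 6
s | 6 | 2 | 6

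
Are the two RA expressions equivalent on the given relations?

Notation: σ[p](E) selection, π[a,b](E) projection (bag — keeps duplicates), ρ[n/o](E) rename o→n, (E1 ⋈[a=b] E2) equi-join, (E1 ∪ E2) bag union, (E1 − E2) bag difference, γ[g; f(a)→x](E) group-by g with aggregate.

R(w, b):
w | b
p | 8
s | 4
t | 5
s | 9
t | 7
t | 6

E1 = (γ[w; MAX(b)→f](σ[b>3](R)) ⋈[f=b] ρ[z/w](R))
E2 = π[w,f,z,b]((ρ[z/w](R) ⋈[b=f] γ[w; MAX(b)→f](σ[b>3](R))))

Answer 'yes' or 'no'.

E1 stepwise |·|:
  R → 6
  σ[b>3](R) → 6
  γ[w; MAX(b)→f](σ[b>3](R)) → 3
  R → 6
  ρ[z/w](R) → 6
  (γ[w; MAX(b)→f](σ[b>3](R)) ⋈[f=b] ρ[z/w](R)) → 3
E2 stepwise |·|:
  R → 6
  ρ[z/w](R) → 6
  R → 6
  σ[b>3](R) → 6
  γ[w; MAX(b)→f](σ[b>3](R)) → 3
  (ρ[z/w](R) ⋈[b=f] γ[w; MAX(b)→f](σ[b>3](R))) → 3
  π[w,f,z,b]((ρ[z/w](R) ⋈[b=f] γ[w; MAX(b)→f](σ[b>3](R)))) → 3

E1 and E2 produce the same multiset:
w | f | z | b
p | 8 | p | 8
s | 9 | s | 9
t | 7 | t | 7

yes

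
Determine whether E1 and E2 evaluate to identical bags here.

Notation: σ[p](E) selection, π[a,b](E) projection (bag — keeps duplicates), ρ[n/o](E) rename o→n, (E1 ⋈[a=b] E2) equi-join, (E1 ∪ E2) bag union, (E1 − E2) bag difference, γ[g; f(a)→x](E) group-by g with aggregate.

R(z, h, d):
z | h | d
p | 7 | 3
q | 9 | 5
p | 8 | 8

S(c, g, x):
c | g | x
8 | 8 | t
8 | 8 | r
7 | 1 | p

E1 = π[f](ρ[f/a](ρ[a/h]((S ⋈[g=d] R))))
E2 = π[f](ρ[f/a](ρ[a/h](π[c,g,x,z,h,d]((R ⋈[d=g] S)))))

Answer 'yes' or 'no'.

E1 per-node cardinality:
  S → 3
  R → 3
  (S ⋈[g=d] R) → 2
  ρ[a/h]((S ⋈[g=d] R)) → 2
  ρ[f/a](ρ[a/h]((S ⋈[g=d] R))) → 2
  π[f](ρ[f/a](ρ[a/h]((S ⋈[g=d] R)))) → 2
E2 per-node cardinality:
  R → 3
  S → 3
  (R ⋈[d=g] S) → 2
  π[c,g,x,z,h,d]((R ⋈[d=g] S)) → 2
  ρ[a/h](π[c,g,x,z,h,d]((R ⋈[d=g] S))) → 2
  ρ[f/a](ρ[a/h](π[c,g,x,z,h,d]((R ⋈[d=g] S)))) → 2
  π[f](ρ[f/a](ρ[a/h](π[c,g,x,z,h,d]((R ⋈[d=g] S))))) → 2

E1 and E2 produce the same multiset:
f
8
8

yes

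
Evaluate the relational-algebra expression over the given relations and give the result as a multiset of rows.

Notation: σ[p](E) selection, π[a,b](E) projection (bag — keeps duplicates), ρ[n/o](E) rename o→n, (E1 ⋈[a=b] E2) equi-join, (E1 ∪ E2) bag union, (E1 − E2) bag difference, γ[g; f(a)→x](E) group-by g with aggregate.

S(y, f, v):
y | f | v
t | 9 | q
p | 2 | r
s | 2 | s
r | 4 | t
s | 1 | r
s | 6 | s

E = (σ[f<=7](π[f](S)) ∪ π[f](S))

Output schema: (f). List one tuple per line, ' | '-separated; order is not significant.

Per-node cardinality:
  S → 6
  π[f](S) → 6
  σ[f<=7](π[f](S)) → 5
  S → 6
  π[f](S) → 6
  (σ[f<=7](π[f](S)) ∪ π[f](S)) → 11

== RESULT ==
f
1
1
2
2
2
2
4
4
6
6
9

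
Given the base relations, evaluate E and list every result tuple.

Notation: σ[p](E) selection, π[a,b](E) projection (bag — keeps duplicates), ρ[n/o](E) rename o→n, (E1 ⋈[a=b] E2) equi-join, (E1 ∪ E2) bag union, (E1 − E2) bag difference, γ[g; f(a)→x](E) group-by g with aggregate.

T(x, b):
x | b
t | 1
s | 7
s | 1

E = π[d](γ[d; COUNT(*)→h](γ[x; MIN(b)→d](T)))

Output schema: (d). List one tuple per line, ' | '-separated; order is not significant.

Stepwise |·|:
  T → 3
  γ[x; MIN(b)→d](T) → 2
  γ[d; COUNT(*)→h](γ[x; MIN(b)→d](T)) → 1
  π[d](γ[d; COUNT(*)→h](γ[x; MIN(b)→d](T))) → 1

== RESULT ==
d
1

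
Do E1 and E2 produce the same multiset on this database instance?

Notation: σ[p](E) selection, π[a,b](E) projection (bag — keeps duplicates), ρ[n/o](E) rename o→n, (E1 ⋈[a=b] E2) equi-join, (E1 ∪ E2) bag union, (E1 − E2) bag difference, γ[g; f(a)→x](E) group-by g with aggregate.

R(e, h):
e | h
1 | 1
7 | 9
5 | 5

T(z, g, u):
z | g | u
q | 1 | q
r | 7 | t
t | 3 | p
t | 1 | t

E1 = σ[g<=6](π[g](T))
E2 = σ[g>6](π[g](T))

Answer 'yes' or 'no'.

E1 subexpression sizes:
  T → 4
  π[g](T) → 4
  σ[g<=6](π[g](T)) → 3
E2 subexpression sizes:
  T → 4
  π[g](T) → 4
  σ[g>6](π[g](T)) → 1

E1 result:
g
1
1
3
E2 result:
g
7
Witness: (1,) appears 2× in E1 but 0× in E2.

no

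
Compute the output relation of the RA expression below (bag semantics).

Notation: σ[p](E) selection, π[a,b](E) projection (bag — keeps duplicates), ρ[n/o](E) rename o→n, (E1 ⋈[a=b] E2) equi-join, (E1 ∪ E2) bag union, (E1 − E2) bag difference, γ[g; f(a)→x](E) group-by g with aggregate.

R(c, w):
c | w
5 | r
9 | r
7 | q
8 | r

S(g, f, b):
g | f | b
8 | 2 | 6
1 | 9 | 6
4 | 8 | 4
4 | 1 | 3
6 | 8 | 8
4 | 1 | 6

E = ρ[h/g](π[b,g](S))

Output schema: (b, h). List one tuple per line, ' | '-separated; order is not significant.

Subexpression sizes:
  S → 6
  π[b,g](S) → 6
  ρ[h/g](π[b,g](S)) → 6

== RESULT ==
b | h
3 | 4
4 | 4
6 | 1
6 | 4
6 | 8
8 | 6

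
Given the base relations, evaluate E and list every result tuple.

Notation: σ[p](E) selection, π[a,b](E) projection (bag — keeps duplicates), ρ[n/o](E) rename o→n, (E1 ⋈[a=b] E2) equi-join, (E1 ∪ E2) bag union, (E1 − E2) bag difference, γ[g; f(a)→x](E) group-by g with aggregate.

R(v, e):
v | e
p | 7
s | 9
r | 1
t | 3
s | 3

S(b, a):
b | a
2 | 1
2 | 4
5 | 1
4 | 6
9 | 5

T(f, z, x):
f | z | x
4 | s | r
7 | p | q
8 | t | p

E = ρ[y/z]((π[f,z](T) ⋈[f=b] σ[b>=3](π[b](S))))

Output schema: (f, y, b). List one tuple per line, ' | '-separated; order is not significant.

Subexpression sizes:
  T → 3
  π[f,z](T) → 3
  S → 5
  π[b](S) → 5
  σ[b>=3](π[b](S)) → 3
  (π[f,z](T) ⋈[f=b] σ[b>=3](π[b](S))) → 1
  ρ[y/z]((π[f,z](T) ⋈[f=b] σ[b>=3](π[b](S)))) → 1

== RESULT ==
f | y | b
4 | s | 4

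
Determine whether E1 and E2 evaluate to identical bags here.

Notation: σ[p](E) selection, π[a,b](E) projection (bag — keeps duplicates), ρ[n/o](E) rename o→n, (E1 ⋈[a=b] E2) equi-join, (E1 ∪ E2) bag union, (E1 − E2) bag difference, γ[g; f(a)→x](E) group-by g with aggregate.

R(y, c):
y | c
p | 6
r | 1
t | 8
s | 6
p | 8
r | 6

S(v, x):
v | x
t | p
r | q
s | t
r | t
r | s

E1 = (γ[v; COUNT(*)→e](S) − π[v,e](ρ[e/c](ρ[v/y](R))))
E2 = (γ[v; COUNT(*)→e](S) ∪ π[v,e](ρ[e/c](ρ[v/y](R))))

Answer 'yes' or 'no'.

E1 stepwise |·|:
  S → 5
  γ[v; COUNT(*)→e](S) → 3
  R → 6
  ρ[v/y](R) → 6
  ρ[e/c](ρ[v/y](R)) → 6
  π[v,e](ρ[e/c](ρ[v/y](R))) → 6
  (γ[v; COUNT(*)→e](S) − π[v,e](ρ[e/c](ρ[v/y](R)))) → 3
E2 stepwise |·|:
  S → 5
  γ[v; COUNT(*)→e](S) → 3
  R → 6
  ρ[v/y](R) → 6
  ρ[e/c](ρ[v/y](R)) → 6
  π[v,e](ρ[e/c](ρ[v/y](R))) → 6
  (γ[v; COUNT(*)→e](S) ∪ π[v,e](ρ[e/c](ρ[v/y](R)))) → 9

E1 result:
v | e
r | 3
s | 1
t | 1
E2 result:
v | e
p | 6
p | 8
r | 1
r | 3
r | 6
s | 1
s | 6
t | 1
t | 8
Witness: ('r', 1) appears 0× in E1 but 1× in E2.

no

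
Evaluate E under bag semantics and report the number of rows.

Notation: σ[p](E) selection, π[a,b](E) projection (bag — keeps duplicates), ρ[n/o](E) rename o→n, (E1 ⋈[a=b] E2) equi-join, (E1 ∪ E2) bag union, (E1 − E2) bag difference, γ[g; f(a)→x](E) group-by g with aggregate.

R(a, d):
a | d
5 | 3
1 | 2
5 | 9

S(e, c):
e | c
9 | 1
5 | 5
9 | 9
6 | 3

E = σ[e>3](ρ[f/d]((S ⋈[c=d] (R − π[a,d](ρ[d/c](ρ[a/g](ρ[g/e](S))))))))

Per-node cardinality:
  S → 4
  R → 3
  S → 4
  ρ[g/e](S) → 4
  ρ[a/g](ρ[g/e](S)) → 4
  ρ[d/c](ρ[a/g](ρ[g/e](S))) → 4
  π[a,d](ρ[d/c](ρ[a/g](ρ[g/e](S)))) → 4
  (R − π[a,d](ρ[d/c](ρ[a/g](ρ[g/e](S))))) → 3
  (S ⋈[c=d] (R − π[a,d](ρ[d/c](ρ[a/g](ρ[g/e](S)))))) → 2
  ρ[f/d]((S ⋈[c=d] (R − π[a,d](ρ[d/c](ρ[a/g](ρ[g/e](S))))))) → 2
  σ[e>3](ρ[f/d]((S ⋈[c=d] (R − π[a,d](ρ[d/c](ρ[a/g](ρ[g/e](S)))))))) → 2

|E| = 2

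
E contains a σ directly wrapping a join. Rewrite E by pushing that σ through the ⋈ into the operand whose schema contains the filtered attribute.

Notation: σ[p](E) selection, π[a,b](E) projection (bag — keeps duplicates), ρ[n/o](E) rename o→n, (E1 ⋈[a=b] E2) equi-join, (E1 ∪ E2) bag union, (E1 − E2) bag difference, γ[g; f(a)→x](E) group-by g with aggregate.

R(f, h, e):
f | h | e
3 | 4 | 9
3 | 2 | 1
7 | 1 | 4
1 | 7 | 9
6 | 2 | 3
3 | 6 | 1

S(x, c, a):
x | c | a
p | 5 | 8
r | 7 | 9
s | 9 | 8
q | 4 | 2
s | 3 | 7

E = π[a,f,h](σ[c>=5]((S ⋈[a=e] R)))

σ filters on c, owned by the left side.
E' = π[a,f,h]((σ[c>=5](S) ⋈[a=e] R))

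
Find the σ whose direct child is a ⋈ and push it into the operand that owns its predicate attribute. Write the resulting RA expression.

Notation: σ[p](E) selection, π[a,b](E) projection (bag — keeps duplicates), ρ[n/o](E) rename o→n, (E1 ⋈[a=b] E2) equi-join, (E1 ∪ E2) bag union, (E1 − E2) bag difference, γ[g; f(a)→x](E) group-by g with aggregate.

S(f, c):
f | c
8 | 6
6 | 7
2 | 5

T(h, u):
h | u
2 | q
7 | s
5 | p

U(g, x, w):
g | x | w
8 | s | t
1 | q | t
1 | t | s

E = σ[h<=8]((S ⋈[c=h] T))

σ filters on h, owned by the right side.
E' = (S ⋈[c=h] σ[h<=8](T))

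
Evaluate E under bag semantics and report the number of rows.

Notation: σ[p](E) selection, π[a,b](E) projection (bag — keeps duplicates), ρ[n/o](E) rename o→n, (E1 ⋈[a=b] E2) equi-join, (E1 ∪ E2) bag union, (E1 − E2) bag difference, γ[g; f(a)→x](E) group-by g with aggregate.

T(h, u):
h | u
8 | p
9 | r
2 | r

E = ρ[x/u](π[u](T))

Per-node cardinality:
  T → 3
  π[u](T) → 3
  ρ[x/u](π[u](T)) → 3

|E| = 3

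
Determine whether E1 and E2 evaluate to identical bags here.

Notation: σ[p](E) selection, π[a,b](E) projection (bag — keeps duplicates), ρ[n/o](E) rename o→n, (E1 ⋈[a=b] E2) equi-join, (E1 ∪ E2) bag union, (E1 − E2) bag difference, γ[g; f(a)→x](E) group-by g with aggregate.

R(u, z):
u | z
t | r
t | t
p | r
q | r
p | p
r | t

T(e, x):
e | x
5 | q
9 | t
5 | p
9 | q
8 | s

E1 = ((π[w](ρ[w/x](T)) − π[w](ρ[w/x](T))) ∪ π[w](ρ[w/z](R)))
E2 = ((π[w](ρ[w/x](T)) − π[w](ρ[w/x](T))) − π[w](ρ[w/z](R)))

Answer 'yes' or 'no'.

E1 row counts bottom-up:
  T → 5
  ρ[w/x](T) → 5
  π[w](ρ[w/x](T)) → 5
  T → 5
  ρ[w/x](T) → 5
  π[w](ρ[w/x](T)) → 5
  (π[w](ρ[w/x](T)) − π[w](ρ[w/x](T))) → 0
  R → 6
  ρ[w/z](R) → 6
  π[w](ρ[w/z](R)) → 6
  ((π[w](ρ[w/x](T)) − π[w](ρ[w/x](T))) ∪ π[w](ρ[w/z](R))) → 6
E2 row counts bottom-up:
  T → 5
  ρ[w/x](T) → 5
  π[w](ρ[w/x](T)) → 5
  T → 5
  ρ[w/x](T) → 5
  π[w](ρ[w/x](T)) → 5
  (π[w](ρ[w/x](T)) − π[w](ρ[w/x](T))) → 0
  R → 6
  ρ[w/z](R) → 6
  π[w](ρ[w/z](R)) → 6
  ((π[w](ρ[w/x](T)) − π[w](ρ[w/x](T))) − π[w](ρ[w/z](R))) → 0

E1 result:
w
p
r
r
r
t
t
E2 result:
w
(0 rows)
Witness: ('p',) appears 1× in E1 but 0× in E2.

no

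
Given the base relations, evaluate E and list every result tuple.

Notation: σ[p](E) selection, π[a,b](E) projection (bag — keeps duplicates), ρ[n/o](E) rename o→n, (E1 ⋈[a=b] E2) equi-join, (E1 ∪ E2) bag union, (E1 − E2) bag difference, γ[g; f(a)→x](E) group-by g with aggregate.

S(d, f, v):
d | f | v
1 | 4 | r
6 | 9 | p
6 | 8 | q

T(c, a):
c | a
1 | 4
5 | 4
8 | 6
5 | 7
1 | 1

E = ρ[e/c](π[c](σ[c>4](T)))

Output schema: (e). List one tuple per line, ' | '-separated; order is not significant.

Stepwise |·|:
  T → 5
  σ[c>4](T) → 3
  π[c](σ[c>4](T)) → 3
  ρ[e/c](π[c](σ[c>4](T))) → 3

== RESULT ==
e
5
5
8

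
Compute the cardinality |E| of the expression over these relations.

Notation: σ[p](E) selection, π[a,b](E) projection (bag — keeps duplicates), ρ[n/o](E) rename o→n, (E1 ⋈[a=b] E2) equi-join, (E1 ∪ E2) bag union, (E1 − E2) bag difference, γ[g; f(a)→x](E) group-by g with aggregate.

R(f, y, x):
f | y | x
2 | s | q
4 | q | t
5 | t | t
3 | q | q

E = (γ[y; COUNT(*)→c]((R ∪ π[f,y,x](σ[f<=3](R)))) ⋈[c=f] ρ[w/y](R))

Subexpression sizes:
  R → 4
  R → 4
  σ[f<=3](R) → 2
  π[f,y,x](σ[f<=3](R)) → 2
  (R ∪ π[f,y,x](σ[f<=3](R))) → 6
  γ[y; COUNT(*)→c]((R ∪ π[f,y,x](σ[f<=3](R)))) → 3
  R → 4
  ρ[w/y](R) → 4
  (γ[y; COUNT(*)→c]((R ∪ π[f,y,x](σ[f<=3](R)))) ⋈[c=f] ρ[w/y](R)) → 2

|E| = 2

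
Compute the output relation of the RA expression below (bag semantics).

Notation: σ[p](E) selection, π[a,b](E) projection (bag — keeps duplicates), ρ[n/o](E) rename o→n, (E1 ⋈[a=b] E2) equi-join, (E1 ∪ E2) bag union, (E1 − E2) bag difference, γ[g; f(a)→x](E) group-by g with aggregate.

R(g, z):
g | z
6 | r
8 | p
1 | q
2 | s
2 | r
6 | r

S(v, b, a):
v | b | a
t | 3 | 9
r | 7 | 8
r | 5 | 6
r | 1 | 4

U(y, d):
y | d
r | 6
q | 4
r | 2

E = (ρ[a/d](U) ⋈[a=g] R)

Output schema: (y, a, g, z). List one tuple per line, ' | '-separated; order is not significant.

Subexpression sizes:
  U → 3
  ρ[a/d](U) → 3
  R → 6
  (ρ[a/d](U) ⋈[a=g] R) → 4

== RESULT ==
y | a | g | z
r | 2 | 2 | r
r | 2 | 2 | s
r | 6 | 6 | r
r | 6 | 6 | r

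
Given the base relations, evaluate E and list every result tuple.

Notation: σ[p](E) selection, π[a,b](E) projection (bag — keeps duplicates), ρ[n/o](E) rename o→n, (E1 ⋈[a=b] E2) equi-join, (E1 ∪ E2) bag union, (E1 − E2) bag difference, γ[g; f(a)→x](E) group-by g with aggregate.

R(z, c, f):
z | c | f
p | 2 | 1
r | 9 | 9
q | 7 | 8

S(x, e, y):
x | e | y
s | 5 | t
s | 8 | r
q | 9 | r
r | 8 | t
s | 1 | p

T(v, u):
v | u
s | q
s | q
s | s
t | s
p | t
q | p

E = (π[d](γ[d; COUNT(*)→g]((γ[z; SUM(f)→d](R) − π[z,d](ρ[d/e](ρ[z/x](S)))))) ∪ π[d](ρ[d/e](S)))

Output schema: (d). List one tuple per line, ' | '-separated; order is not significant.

Row counts bottom-up:
  R → 3
  γ[z; SUM(f)→d](R) → 3
  S → 5
  ρ[z/x](S) → 5
  ρ[d/e](ρ[z/x](S)) → 5
  π[z,d](ρ[d/e](ρ[z/x](S))) → 5
  (γ[z; SUM(f)→d](R) − π[z,d](ρ[d/e](ρ[z/x](S)))) → 3
  γ[d; COUNT(*)→g]((γ[z; SUM(f)→d](R) − π[z,d](ρ[d/e](ρ[z/x](S))))) → 3
  π[d](γ[d; COUNT(*)→g]((γ[z; SUM(f)→d](R) − π[z,d](ρ[d/e](ρ[z/x](S)))))) → 3
  S → 5
  ρ[d/e](S) → 5
  π[d](ρ[d/e](S)) → 5
  (π[d](γ[d; COUNT(*)→g]((γ[z; SUM(f)→d](R) − π[z,d](ρ[d/e](ρ[z/x](S)))))) ∪ π[d](ρ[d/e](S))) → 8

== RESULT ==
d
1
1
5
8
8
8
9
9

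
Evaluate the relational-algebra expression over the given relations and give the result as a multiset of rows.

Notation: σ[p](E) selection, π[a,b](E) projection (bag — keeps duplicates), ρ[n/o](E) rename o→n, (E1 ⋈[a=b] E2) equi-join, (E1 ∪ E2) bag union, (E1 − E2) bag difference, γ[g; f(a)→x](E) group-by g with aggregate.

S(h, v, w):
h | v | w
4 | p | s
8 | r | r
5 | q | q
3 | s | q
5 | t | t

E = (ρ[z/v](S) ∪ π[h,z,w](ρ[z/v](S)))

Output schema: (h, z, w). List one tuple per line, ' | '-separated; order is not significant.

Row counts bottom-up:
  S → 5
  ρ[z/v](S) → 5
  S → 5
  ρ[z/v](S) → 5
  π[h,z,w](ρ[z/v](S)) → 5
  (ρ[z/v](S) ∪ π[h,z,w](ρ[z/v](S))) → 10

== RESULT ==
h | z | w
3 | s | q
3 | s | q
4 | p | s
4 | p | s
5 | q | q
5 | q | q
5 | t | t
5 | t | t
8 | r | r
8 | r | r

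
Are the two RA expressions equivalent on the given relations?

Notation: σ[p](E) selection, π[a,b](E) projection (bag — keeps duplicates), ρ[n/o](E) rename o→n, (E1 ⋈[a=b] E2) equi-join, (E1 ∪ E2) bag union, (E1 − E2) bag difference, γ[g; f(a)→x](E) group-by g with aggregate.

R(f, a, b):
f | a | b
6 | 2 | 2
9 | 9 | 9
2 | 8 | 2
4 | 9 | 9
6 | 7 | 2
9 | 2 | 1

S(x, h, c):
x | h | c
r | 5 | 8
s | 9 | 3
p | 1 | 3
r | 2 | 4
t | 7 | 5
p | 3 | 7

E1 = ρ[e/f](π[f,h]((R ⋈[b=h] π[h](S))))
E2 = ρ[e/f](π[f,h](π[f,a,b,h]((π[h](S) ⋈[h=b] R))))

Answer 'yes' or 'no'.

E1 per-node cardinality:
  R → 6
  S → 6
  π[h](S) → 6
  (R ⋈[b=h] π[h](S)) → 6
  π[f,h]((R ⋈[b=h] π[h](S))) → 6
  ρ[e/f](π[f,h]((R ⋈[b=h] π[h](S)))) → 6
E2 per-node cardinality:
  S → 6
  π[h](S) → 6
  R → 6
  (π[h](S) ⋈[h=b] R) → 6
  π[f,a,b,h]((π[h](S) ⋈[h=b] R)) → 6
  π[f,h](π[f,a,b,h]((π[h](S) ⋈[h=b] R))) → 6
  ρ[e/f](π[f,h](π[f,a,b,h]((π[h](S) ⋈[h=b] R)))) → 6

E1 and E2 produce the same multiset:
e | h
2 | 2
4 | 9
6 | 2
6 | 2
9 | 1
9 | 9

yes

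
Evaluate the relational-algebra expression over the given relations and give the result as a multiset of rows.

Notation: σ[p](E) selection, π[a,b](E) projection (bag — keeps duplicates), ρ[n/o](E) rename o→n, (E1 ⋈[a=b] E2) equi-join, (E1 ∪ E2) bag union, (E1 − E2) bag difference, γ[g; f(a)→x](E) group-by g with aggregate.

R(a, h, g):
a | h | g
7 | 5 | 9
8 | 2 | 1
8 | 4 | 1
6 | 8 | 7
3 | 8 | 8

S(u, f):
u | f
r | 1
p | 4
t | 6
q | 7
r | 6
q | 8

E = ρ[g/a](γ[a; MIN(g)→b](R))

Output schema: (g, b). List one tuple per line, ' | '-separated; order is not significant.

Subexpression sizes:
  R → 5
  γ[a; MIN(g)→b](R) → 4
  ρ[g/a](γ[a; MIN(g)→b](R)) → 4

== RESULT ==
g | b
3 | 8
6 | 7
7 | 9
8 | 1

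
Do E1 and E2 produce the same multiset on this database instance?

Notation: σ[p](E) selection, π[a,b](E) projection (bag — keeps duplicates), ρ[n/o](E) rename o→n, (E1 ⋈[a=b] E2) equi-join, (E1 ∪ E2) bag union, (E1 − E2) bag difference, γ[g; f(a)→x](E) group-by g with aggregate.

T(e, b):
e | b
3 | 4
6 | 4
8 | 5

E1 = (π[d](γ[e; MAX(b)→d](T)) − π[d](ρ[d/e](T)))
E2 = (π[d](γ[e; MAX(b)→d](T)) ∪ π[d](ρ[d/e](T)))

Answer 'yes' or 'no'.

E1 row counts bottom-up:
  T → 3
  γ[e; MAX(b)→d](T) → 3
  π[d](γ[e; MAX(b)→d](T)) → 3
  T → 3
  ρ[d/e](T) → 3
  π[d](ρ[d/e](T)) → 3
  (π[d](γ[e; MAX(b)→d](T)) − π[d](ρ[d/e](T))) → 3
E2 row counts bottom-up:
  T → 3
  γ[e; MAX(b)→d](T) → 3
  π[d](γ[e; MAX(b)→d](T)) → 3
  T → 3
  ρ[d/e](T) → 3
  π[d](ρ[d/e](T)) → 3
  (π[d](γ[e; MAX(b)→d](T)) ∪ π[d](ρ[d/e](T))) → 6

E1 result:
d
4
4
5
E2 result:
d
3
4
4
5
6
8
Witness: (6,) appears 0× in E1 but 1× in E2.

no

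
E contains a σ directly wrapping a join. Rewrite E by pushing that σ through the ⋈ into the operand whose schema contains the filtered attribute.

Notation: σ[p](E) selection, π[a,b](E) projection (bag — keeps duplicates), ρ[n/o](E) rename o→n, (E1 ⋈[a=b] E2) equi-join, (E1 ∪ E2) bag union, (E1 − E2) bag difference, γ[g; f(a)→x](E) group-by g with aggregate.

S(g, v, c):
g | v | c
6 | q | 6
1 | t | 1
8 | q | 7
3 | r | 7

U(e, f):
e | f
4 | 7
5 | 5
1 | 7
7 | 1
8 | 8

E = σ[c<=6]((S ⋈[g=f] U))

σ filters on c, owned by the left side.
E' = (σ[c<=6](S) ⋈[g=f] U)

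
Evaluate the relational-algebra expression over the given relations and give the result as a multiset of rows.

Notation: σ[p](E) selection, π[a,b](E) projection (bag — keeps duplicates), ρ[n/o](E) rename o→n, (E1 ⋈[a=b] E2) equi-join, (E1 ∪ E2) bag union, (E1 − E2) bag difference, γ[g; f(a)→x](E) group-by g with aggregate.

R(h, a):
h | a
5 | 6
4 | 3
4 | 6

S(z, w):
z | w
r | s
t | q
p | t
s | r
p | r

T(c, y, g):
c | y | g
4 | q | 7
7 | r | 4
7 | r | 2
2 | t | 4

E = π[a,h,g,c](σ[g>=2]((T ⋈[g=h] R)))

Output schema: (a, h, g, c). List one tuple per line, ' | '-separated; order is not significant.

Per-node cardinality:
  T → 4
  R → 3
  (T ⋈[g=h] R) → 4
  σ[g>=2]((T ⋈[g=h] R)) → 4
  π[a,h,g,c](σ[g>=2]((T ⋈[g=h] R))) → 4

== RESULT ==
a | h | g | c
3 | 4 | 4 | 2
3 | 4 | 4 | 7
6 | 4 | 4 | 2
6 | 4 | 4 | 7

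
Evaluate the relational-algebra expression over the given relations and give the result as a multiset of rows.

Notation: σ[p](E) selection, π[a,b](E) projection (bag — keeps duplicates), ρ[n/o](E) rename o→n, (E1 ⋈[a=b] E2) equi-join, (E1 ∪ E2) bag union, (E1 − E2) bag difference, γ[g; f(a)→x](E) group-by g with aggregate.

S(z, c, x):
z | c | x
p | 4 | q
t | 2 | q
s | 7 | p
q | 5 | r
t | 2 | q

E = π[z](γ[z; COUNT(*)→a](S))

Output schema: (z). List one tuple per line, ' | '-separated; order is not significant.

Subexpression sizes:
  S → 5
  γ[z; COUNT(*)→a](S) → 4
  π[z](γ[z; COUNT(*)→a](S)) → 4

== RESULT ==
z
p
q
s
t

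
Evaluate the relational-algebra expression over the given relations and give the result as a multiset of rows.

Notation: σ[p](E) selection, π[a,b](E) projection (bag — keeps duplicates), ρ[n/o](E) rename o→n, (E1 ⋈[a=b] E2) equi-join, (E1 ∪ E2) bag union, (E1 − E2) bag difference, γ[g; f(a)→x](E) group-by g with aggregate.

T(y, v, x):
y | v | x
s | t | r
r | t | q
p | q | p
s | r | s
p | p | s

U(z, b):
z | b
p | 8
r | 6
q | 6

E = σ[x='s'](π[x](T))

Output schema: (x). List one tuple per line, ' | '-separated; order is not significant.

Per-node cardinality:
  T → 5
  π[x](T) → 5
  σ[x='s'](π[x](T)) → 2

== RESULT ==
x
s
s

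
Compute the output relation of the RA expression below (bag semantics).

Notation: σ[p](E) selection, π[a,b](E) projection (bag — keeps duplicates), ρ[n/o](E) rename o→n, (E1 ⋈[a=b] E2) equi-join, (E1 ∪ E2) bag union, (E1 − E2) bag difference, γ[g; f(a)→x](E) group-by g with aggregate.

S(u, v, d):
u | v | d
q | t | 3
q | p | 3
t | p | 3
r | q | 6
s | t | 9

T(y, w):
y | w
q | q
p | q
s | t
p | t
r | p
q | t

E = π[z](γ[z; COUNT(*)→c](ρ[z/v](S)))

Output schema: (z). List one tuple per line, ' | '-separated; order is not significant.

Row counts bottom-up:
  S → 5
  ρ[z/v](S) → 5
  γ[z; COUNT(*)→c](ρ[z/v](S)) → 3
  π[z](γ[z; COUNT(*)→c](ρ[z/v](S))) → 3

== RESULT ==
z
p
q
t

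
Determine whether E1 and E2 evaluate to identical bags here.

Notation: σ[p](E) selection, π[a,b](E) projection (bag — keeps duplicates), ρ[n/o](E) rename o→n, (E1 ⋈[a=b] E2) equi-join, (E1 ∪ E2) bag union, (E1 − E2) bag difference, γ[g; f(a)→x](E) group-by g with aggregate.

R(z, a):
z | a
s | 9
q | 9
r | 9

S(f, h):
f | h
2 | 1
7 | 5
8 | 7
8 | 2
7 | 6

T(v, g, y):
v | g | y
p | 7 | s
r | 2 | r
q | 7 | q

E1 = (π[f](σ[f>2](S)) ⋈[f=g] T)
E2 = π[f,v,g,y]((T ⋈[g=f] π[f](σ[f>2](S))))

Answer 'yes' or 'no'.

E1 per-node cardinality:
  S → 5
  σ[f>2](S) → 4
  π[f](σ[f>2](S)) → 4
  T → 3
  (π[f](σ[f>2](S)) ⋈[f=g] T) → 4
E2 per-node cardinality:
  T → 3
  S → 5
  σ[f>2](S) → 4
  π[f](σ[f>2](S)) → 4
  (T ⋈[g=f] π[f](σ[f>2](S))) → 4
  π[f,v,g,y]((T ⋈[g=f] π[f](σ[f>2](S)))) → 4

E1 and E2 produce the same multiset:
f | v | g | y
7 | p | 7 | s
7 | p | 7 | s
7 | q | 7 | q
7 | q | 7 | q

yes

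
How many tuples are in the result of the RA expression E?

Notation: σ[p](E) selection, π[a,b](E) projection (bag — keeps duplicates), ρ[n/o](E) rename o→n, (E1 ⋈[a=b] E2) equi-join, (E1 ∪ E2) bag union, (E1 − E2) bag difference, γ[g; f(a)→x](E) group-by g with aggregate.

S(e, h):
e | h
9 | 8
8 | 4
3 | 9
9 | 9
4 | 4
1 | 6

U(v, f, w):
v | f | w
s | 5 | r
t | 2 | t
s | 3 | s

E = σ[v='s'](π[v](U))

Row counts bottom-up:
  U → 3
  π[v](U) → 3
  σ[v='s'](π[v](U)) → 2

|E| = 2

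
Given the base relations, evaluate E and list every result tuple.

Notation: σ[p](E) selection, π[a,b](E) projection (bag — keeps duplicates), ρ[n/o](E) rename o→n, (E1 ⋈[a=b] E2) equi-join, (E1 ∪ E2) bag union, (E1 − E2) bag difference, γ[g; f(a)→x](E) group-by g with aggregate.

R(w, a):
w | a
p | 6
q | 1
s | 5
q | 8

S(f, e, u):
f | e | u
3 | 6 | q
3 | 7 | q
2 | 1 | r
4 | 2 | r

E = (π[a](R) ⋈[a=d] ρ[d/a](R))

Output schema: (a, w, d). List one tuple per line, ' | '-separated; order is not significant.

Row counts bottom-up:
  R → 4
  π[a](R) → 4
  R → 4
  ρ[d/a](R) → 4
  (π[a](R) ⋈[a=d] ρ[d/a](R)) → 4

== RESULT ==
a | w | d
1 | q | 1
5 | s | 5
6 | p | 6
8 | q | 8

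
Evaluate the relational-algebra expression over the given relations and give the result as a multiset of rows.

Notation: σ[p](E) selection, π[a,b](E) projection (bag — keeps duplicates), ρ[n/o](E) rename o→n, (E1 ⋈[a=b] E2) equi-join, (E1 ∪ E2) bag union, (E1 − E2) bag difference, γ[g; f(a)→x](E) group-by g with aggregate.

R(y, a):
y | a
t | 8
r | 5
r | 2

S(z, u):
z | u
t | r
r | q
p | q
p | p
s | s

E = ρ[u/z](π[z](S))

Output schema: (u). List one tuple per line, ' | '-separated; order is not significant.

Row counts bottom-up:
  S → 5
  π[z](S) → 5
  ρ[u/z](π[z](S)) → 5

== RESULT ==
u
p
p
r
s
t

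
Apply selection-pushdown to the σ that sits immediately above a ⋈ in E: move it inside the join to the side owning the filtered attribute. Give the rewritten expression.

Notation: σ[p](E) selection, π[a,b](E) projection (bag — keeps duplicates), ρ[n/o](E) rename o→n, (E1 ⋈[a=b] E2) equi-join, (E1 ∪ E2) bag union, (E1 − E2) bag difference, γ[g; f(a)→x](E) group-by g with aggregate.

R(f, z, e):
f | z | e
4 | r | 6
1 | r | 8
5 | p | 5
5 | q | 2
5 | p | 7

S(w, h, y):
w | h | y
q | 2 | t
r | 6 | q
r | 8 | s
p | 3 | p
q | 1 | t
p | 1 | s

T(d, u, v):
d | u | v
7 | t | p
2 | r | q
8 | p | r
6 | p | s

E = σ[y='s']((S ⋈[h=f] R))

σ filters on y, owned by the left side.
E' = (σ[y='s'](S) ⋈[h=f] R)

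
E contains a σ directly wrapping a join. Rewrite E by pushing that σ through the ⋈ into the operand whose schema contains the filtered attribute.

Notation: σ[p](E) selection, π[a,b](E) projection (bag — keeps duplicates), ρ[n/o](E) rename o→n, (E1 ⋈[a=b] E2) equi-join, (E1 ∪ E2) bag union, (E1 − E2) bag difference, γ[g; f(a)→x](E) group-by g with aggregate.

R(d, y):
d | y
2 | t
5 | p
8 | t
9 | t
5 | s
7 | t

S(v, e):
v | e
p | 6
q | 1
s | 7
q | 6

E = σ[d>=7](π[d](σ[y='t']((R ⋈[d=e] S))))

σ filters on y, owned by the left side.
E' = σ[d>=7](π[d]((σ[y='t'](R) ⋈[d=e] S)))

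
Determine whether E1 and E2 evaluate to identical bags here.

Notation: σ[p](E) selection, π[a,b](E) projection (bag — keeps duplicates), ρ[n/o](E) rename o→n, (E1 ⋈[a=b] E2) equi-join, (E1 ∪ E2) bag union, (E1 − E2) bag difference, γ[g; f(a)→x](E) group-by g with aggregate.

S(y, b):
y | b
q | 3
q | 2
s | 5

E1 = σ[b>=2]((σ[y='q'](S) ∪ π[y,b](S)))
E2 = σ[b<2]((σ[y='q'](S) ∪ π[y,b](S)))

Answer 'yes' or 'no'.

E1 row counts bottom-up:
  S → 3
  σ[y='q'](S) → 2
  S → 3
  π[y,b](S) → 3
  (σ[y='q'](S) ∪ π[y,b](S)) → 5
  σ[b>=2]((σ[y='q'](S) ∪ π[y,b](S))) → 5
E2 row counts bottom-up:
  S → 3
  σ[y='q'](S) → 2
  S → 3
  π[y,b](S) → 3
  (σ[y='q'](S) ∪ π[y,b](S)) → 5
  σ[b<2]((σ[y='q'](S) ∪ π[y,b](S))) → 0

E1 result:
y | b
q | 2
q | 2
q | 3
q | 3
s | 5
E2 result:
y | b
(0 rows)
Witness: ('q', 3) appears 2× in E1 but 0× in E2.

no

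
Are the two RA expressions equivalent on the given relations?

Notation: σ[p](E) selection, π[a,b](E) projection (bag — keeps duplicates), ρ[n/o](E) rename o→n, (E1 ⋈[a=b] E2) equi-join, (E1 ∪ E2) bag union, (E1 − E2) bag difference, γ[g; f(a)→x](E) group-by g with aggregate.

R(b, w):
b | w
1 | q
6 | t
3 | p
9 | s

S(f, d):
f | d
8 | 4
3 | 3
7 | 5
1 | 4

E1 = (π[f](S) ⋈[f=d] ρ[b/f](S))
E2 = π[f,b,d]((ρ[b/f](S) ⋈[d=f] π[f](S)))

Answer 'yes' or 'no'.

E1 row counts bottom-up:
  S → 4
  π[f](S) → 4
  S → 4
  ρ[b/f](S) → 4
  (π[f](S) ⋈[f=d] ρ[b/f](S)) → 1
E2 row counts bottom-up:
  S → 4
  ρ[b/f](S) → 4
  S → 4
  π[f](S) → 4
  (ρ[b/f](S) ⋈[d=f] π[f](S)) → 1
  π[f,b,d]((ρ[b/f](S) ⋈[d=f] π[f](S))) → 1

E1 and E2 produce the same multiset:
f | b | d
3 | 3 | 3

yes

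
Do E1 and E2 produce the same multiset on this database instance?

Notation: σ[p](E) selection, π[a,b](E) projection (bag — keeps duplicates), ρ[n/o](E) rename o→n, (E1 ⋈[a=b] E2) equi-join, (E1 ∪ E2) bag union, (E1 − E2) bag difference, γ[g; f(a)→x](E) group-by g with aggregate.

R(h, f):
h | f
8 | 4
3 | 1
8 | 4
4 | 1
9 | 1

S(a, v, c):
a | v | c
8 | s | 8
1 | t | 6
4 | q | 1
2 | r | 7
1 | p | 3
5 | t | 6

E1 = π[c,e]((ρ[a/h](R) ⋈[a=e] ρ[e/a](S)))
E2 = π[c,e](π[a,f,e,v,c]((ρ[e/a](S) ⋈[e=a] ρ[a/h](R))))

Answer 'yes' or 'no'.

E1 row counts bottom-up:
  R → 5
  ρ[a/h](R) → 5
  S → 6
  ρ[e/a](S) → 6
  (ρ[a/h](R) ⋈[a=e] ρ[e/a](S)) → 3
  π[c,e]((ρ[a/h](R) ⋈[a=e] ρ[e/a](S))) → 3
E2 row counts bottom-up:
  S → 6
  ρ[e/a](S) → 6
  R → 5
  ρ[a/h](R) → 5
  (ρ[e/a](S) ⋈[e=a] ρ[a/h](R)) → 3
  π[a,f,e,v,c]((ρ[e/a](S) ⋈[e=a] ρ[a/h](R))) → 3
  π[c,e](π[a,f,e,v,c]((ρ[e/a](S) ⋈[e=a] ρ[a/h](R)))) → 3

E1 and E2 produce the same multiset:
c | e
1 | 4
8 | 8
8 | 8

yes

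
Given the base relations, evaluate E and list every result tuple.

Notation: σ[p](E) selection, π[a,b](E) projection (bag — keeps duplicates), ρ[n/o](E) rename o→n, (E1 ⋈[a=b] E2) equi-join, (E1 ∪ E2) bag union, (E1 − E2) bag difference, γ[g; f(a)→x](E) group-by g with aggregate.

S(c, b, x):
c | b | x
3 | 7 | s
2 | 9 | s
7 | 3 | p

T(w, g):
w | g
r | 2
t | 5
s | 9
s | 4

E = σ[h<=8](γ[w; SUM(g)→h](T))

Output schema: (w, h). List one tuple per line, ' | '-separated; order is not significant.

Per-node cardinality:
  T → 4
  γ[w; SUM(g)→h](T) → 3
  σ[h<=8](γ[w; SUM(g)→h](T)) → 2

== RESULT ==
w | h
r | 2
t | 5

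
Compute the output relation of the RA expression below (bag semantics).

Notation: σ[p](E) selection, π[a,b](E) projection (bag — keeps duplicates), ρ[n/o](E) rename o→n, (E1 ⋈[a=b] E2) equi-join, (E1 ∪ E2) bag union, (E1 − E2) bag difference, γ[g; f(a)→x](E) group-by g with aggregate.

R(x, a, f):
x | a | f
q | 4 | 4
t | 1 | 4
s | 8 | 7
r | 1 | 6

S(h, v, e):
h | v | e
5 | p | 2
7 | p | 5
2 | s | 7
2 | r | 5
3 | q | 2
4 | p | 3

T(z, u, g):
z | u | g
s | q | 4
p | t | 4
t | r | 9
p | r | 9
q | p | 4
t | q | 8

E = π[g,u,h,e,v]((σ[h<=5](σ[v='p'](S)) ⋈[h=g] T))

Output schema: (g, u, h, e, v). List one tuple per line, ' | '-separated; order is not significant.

Subexpression sizes:
  S → 6
  σ[v='p'](S) → 3
  σ[h<=5](σ[v='p'](S)) → 2
  T → 6
  (σ[h<=5](σ[v='p'](S)) ⋈[h=g] T) → 3
  π[g,u,h,e,v]((σ[h<=5](σ[v='p'](S)) ⋈[h=g] T)) → 3

== RESULT ==
g | u | h | e | v
4 | p | 4 | 3 | p
4 | q | 4 | 3 | p
4 | t | 4 | 3 | p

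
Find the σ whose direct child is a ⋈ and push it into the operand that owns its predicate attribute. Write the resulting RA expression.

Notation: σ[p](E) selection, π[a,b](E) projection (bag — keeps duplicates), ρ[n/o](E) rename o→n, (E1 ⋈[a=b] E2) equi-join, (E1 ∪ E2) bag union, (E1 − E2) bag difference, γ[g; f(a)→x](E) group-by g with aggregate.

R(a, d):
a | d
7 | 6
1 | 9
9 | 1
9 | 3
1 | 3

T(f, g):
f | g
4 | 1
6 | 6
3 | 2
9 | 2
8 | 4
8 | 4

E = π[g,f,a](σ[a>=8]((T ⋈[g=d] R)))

σ filters on a, owned by the right side.
E' = π[g,f,a]((T ⋈[g=d] σ[a>=8](R)))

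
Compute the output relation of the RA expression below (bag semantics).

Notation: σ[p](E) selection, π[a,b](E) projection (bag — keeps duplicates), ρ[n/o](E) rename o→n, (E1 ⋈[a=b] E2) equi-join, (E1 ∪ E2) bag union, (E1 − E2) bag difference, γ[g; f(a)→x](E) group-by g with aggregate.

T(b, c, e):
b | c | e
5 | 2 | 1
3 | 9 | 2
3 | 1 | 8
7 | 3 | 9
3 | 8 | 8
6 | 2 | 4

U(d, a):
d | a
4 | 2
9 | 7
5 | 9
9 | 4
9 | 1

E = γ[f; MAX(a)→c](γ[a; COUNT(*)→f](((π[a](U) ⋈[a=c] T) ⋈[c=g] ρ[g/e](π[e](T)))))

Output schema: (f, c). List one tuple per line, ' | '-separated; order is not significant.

Row counts bottom-up:
  U → 5
  π[a](U) → 5
  T → 6
  (π[a](U) ⋈[a=c] T) → 4
  T → 6
  π[e](T) → 6
  ρ[g/e](π[e](T)) → 6
  ((π[a](U) ⋈[a=c] T) ⋈[c=g] ρ[g/e](π[e](T))) → 4
  γ[a; COUNT(*)→f](((π[a](U) ⋈[a=c] T) ⋈[c=g] ρ[g/e](π[e](T)))) → 3
  γ[f; MAX(a)→c](γ[a; COUNT(*)→f](((π[a](U) ⋈[a=c] T) ⋈[c=g] ρ[g/e](π[e](T))))) → 2

== RESULT ==
f | c
1 | 9
2 | 2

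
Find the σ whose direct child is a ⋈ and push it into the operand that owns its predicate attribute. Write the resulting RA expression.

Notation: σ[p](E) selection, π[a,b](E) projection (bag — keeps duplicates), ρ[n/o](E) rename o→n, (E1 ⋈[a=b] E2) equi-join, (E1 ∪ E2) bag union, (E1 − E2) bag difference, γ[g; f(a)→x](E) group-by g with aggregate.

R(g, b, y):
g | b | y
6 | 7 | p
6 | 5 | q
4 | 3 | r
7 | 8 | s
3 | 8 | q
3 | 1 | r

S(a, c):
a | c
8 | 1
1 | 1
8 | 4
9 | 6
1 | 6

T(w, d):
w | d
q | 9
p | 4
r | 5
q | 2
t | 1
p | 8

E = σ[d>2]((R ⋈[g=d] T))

σ filters on d, owned by the right side.
E' = (R ⋈[g=d] σ[d>2](T))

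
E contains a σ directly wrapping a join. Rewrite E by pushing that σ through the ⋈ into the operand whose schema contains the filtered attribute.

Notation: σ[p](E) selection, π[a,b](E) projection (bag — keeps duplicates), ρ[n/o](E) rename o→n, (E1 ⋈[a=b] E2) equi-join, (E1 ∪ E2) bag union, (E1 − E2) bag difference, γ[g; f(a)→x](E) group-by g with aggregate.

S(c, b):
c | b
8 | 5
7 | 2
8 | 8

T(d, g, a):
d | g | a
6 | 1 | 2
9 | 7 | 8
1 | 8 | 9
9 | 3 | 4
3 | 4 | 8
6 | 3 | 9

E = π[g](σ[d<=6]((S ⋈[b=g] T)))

σ filters on d, owned by the right side.
E' = π[g]((S ⋈[b=g] σ[d<=6](T)))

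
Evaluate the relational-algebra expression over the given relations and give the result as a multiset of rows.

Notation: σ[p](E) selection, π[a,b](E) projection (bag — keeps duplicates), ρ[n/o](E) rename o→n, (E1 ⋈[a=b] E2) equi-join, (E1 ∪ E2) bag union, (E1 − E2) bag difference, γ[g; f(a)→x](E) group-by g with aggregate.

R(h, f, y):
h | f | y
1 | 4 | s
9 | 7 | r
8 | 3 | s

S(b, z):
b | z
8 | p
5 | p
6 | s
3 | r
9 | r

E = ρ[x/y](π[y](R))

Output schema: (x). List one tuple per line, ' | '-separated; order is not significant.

Subexpression sizes:
  R → 3
  π[y](R) → 3
  ρ[x/y](π[y](R)) → 3

== RESULT ==
x
r
s
s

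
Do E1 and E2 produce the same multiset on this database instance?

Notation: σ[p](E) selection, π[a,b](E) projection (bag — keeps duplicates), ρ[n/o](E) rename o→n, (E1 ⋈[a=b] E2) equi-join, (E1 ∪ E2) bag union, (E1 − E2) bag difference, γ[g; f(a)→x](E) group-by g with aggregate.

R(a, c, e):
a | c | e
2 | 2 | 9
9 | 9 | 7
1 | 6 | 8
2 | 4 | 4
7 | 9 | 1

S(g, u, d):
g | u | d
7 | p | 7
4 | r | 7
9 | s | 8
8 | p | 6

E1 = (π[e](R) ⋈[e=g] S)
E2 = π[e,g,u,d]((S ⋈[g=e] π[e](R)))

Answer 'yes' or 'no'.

E1 row counts bottom-up:
  R → 5
  π[e](R) → 5
  S → 4
  (π[e](R) ⋈[e=g] S) → 4
E2 row counts bottom-up:
  S → 4
  R → 5
  π[e](R) → 5
  (S ⋈[g=e] π[e](R)) → 4
  π[e,g,u,d]((S ⋈[g=e] π[e](R))) → 4

E1 and E2 produce the same multiset:
e | g | u | d
4 | 4 | r | 7
7 | 7 | p | 7
8 | 8 | p | 6
9 | 9 | s | 8

yes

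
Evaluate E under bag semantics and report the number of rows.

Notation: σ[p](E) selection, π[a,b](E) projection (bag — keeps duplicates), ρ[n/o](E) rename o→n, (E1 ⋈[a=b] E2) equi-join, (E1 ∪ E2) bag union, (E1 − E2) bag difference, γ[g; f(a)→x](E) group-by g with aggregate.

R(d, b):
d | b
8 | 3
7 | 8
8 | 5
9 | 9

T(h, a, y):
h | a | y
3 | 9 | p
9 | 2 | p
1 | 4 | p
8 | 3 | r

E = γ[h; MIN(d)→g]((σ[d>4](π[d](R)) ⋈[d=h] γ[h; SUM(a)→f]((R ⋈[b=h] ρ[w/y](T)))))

Stepwise |·|:
  R → 4
  π[d](R) → 4
  σ[d>4](π[d](R)) → 4
  R → 4
  T → 4
  ρ[w/y](T) → 4
  (R ⋈[b=h] ρ[w/y](T)) → 3
  γ[h; SUM(a)→f]((R ⋈[b=h] ρ[w/y](T))) → 3
  (σ[d>4](π[d](R)) ⋈[d=h] γ[h; SUM(a)→f]((R ⋈[b=h] ρ[w/y](T)))) → 3
  γ[h; MIN(d)→g]((σ[d>4](π[d](R)) ⋈[d=h] γ[h; SUM(a)→f]((R ⋈[b=h] ρ[w/y](T))))) → 2

|E| = 2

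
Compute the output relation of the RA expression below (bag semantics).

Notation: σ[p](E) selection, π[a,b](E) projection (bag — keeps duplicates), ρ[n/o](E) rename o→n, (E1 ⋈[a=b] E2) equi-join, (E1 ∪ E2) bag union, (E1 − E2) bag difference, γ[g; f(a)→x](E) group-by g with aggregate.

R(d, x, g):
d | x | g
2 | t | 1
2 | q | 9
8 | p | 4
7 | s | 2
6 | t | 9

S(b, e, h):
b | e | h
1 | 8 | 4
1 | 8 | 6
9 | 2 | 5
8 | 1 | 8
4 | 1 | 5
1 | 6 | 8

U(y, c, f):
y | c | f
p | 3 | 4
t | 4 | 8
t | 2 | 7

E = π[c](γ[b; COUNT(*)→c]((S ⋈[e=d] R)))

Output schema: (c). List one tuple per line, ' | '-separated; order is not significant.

Per-node cardinality:
  S → 6
  R → 5
  (S ⋈[e=d] R) → 5
  γ[b; COUNT(*)→c]((S ⋈[e=d] R)) → 2
  π[c](γ[b; COUNT(*)→c]((S ⋈[e=d] R))) → 2

== RESULT ==
c
2
3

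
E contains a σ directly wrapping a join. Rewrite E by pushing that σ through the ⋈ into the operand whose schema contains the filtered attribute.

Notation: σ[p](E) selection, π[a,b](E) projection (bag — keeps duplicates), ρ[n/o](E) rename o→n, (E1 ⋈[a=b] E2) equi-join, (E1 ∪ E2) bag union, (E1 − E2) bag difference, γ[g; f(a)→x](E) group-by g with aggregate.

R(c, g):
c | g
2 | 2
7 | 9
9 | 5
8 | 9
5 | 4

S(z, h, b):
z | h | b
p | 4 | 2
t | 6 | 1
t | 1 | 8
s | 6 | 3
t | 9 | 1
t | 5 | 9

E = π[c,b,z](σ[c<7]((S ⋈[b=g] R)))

σ filters on c, owned by the right side.
E' = π[c,b,z]((S ⋈[b=g] σ[c<7](R)))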